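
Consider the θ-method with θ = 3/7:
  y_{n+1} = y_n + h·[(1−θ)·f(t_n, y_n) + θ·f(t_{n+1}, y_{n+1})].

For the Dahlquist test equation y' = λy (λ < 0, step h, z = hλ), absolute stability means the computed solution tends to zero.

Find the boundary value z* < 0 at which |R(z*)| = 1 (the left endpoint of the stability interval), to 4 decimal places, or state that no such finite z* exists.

Test eqn y'=λy, z=hλ:
  y_{n+1} = y_n + z·[4/7·y_n + 3/7·y_{n+1}] ⇒ (1 − 3/7z)y_{n+1} = (1 + 4/7z)y_n
  ⇒ R(z) = (1 + 4/7z)/(1 − 3/7z).

Find x<0 with |R(x)|<1.
x=-1.74: |R|=0.0033
R=−1: 1+4/7x = −1+3/7x ⇒ -1/7x=2 ⇒ x=2/(-1/7)=-14.0000
Confirm numerically:
  x=-13.768: |R|=0.99520 <1
  x=-11.516: |R|=0.94021 <1
  x=-10.953: |R|=0.92356 <1
  x=-14.533: |R|=1.01053 >1
  x=-14.437: |R|=1.00869 >1
  x=-14.159: |R|=1.00321 >1
So |R|<1 on (-14.0000, 0).

z* = -14.0000.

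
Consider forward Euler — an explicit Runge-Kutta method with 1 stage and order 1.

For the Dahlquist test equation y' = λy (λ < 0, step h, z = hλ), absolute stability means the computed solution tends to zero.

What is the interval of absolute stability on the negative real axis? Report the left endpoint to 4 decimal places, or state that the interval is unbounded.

Set f=λy, z=hλ:
  order 1, 1-stage ⇒ R(z)=1+z
  (e.g. R(-0.97)=0.03000, |R|=0.03000)

Need |R(x)|<1, x<0.
x=-0.97: |R|=0.0300
|R(-1.63)|=0.6300 |R(-1.32)|=0.3200 |R(-1.26)|=0.2600
Bisect:
  x_lo=-2.7161 |R|=1.7161  x_hi=-0.1194 |R|=0.8806
  mid=-1.41775 |R|=0.41775 →hi
  mid=-2.06692 |R|=1.06692 →lo
  mid=-1.74233 |R|=0.74233 →hi
  mid=-1.90463 |R|=0.90463 →hi
  mid=-1.98577 |R|=0.98577 →hi
  mid=-2.02635 |R|=1.02635 →lo
  mid=-2.00606 |R|=1.00606 →lo
  ...
  [-2.00004,-1.99988] ⇒ x*=-2.0000
Interval (-2.0000, 0).

z∈(-2.0000,0).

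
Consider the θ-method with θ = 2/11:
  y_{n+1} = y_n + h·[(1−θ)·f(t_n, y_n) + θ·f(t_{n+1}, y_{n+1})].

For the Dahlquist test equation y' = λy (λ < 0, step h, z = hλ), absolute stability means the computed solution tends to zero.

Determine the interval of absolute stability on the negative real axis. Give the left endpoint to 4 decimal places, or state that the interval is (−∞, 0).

z∈(-3.1429,0).

With y'=λy (z=hλ):
  y_{n+1} = y_n + z·[9/11·y_n + 2/11·y_{n+1}] ⇒ (1 − 2/11z)y_{n+1} = (1 + 9/11z)y_n
  ⇒ R(z) = (1 + 9/11z)/(1 − 2/11z).

Boundary: |R(x)|=1, x<0.
x=-1.58: |R|=0.2274
R=−1: 1+9/11x = −1+2/11x ⇒ -7/11x=2 ⇒ x=2/(-7/11)=-3.1429
Confirm numerically:
  x=-1.906: |R|=0.41547 <1
  x=-1.725: |R|=0.31315 <1
  x=-1.651: |R|=0.26982 <1
  x=-3.583: |R|=1.16960 >1
  x=-3.246: |R|=1.04128 >1
Stable set (-3.1429, 0).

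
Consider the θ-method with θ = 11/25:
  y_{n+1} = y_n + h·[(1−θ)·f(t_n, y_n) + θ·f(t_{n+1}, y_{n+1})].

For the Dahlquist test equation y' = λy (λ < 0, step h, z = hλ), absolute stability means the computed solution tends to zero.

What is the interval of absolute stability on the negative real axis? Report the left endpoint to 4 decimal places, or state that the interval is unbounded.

On y'=λy, z=hλ:
  y_{n+1} = y_n + z·[14/25·y_n + 11/25·y_{n+1}] ⇒ (1 − 11/25z)y_{n+1} = (1 + 14/25z)y_n
  so R(z) = (1 + 14/25z)/(1 − 11/25z).

Need |R(x)|<1, x<0.
x=-1.34: |R|=0.1570
R=−1: 1+14/25x = −1+11/25x ⇒ -3/25x=2 ⇒ x=2/(-3/25)=-16.6667
Confirm numerically:
  x=-15.135: |R|=0.97600 <1
  x=-14.780: |R|=0.96983 <1
  x=-13.073: |R|=0.93613 <1
  x=-8.785: |R|=0.80561 <1
  x=-17.235: |R|=1.00795 >1
  x=-17.230: |R|=1.00788 >1
  x=-16.918: |R|=1.00357 >1
So |R|<1 on (-16.6667, 0).

z∈(-16.6667,0).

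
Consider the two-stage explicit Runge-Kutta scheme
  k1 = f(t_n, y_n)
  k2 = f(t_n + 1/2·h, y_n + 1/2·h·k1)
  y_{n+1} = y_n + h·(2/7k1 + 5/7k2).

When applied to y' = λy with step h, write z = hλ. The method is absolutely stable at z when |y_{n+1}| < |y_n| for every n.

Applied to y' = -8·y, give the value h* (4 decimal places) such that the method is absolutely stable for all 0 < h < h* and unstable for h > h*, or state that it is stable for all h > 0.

(-2.8000,0); λ=-8 ⇒ h* = (14/5)/8 = 0.3500.

Set f=λy, z=hλ:
  k1=λy_n ⇒ h·k1=z·y_n;  k2=λ(1+1/2z)y_n ⇒ h·k2=z(1+1/2z)y_n
  y_{n+1}/y_n = 1 + 2/7z + 5/7z(1+1/2z) = 1 + z + 5/14z²
  so R(z) = 1 + z + 5/14z².

Find x<0 with |R(x)|<1.
x=-0.44: |R|=0.6291
R=1: x+5/14x²=0 ⇒ x=−14/5=-2.8000; min R=1−1/(4·5/14)=0.3000>−1
Confirm numerically:
  x=-2.336: |R|=0.61289 <1
  x=-2.302: |R|=0.59057 <1
  x=-2.011: |R|=0.43333 <1
  x=-1.880: |R|=0.38229 <1
  x=-3.178: |R|=1.42903 >1
  x=-3.122: |R|=1.35903 >1
  x=-2.871: |R|=1.07280 >1
Stable set (-2.8000, 0).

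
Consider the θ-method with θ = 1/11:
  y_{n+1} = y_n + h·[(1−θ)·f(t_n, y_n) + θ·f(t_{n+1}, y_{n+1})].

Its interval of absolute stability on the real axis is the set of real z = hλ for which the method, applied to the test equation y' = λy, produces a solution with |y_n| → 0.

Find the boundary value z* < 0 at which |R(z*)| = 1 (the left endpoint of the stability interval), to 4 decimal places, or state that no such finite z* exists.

With y'=λy (z=hλ):
  y_{n+1} = y_n + z·[10/11·y_n + 1/11·y_{n+1}] ⇒ (1 − 1/11z)y_{n+1} = (1 + 10/11z)y_n
  so R(z) = (1 + 10/11z)/(1 − 1/11z).

Boundary: |R(x)|=1, x<0.
x=-1.23: |R|=0.1063
R=−1: 1+10/11x = −1+1/11x ⇒ -9/11x=2 ⇒ x=2/(-9/11)=-2.4444
Confirm numerically:
  x=-2.116: |R|=0.77463 <1
  x=-1.915: |R|=0.63105 <1
  x=-1.266: |R|=0.13533 <1
  x=-2.808: |R|=1.23696 >1
  x=-2.579: |R|=1.08918 >1
  x=-2.577: |R|=1.08787 >1
Stable set (-2.4444, 0).

left endpoint -2.4444.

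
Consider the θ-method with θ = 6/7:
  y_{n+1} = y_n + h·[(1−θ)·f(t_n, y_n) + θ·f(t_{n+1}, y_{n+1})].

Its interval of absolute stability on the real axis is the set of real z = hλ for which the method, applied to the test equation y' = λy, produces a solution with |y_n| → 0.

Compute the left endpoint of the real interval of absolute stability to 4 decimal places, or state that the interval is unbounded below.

unbounded; (−∞, 0).

On y'=λy, z=hλ:
  y_{n+1} = y_n + z·[1/7·y_n + 6/7·y_{n+1}] ⇒ (1 − 6/7z)y_{n+1} = (1 + 1/7z)y_n
  ⇒ R(z) = (1 + 1/7z)/(1 − 6/7z).

Boundary: |R(x)|=1, x<0.
x=-1.45: |R|=0.3535
x=-2: |R|=0.2632
x=-10: |R|=0.0448
x=-100: |R|=0.1532
θ=6/7≥1/2 ⇒ |1+1/7x|<|1−6/7x| ∀x<0 ⇒ unbounded interval.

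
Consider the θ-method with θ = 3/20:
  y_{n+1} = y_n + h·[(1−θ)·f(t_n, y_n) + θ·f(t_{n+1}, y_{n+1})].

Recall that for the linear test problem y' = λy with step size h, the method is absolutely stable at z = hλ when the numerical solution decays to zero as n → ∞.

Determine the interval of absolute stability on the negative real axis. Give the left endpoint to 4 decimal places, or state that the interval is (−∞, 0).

With y'=λy (z=hλ):
  y_{n+1} = y_n + z·[17/20·y_n + 3/20·y_{n+1}] ⇒ (1 − 3/20z)y_{n+1} = (1 + 17/20z)y_n
  ⇒ R(z) = (1 + 17/20z)/(1 − 3/20z).

Solve |R(x)|<1 on ℝ⁻.
x=-1.76: |R|=0.3924
R=−1: 1+17/20x = −1+3/20x ⇒ -7/10x=2 ⇒ x=2/(-7/10)=-2.8571
Confirm numerically:
  x=-1.939: |R|=0.50211 <1
  x=-1.928: |R|=0.49550 <1
  x=-1.431: |R|=0.17812 <1
  x=-3.368: |R|=1.23758 >1
  x=-3.351: |R|=1.23006 >1
  x=-3.236: |R|=1.17854 >1
So |R|<1 on (-2.8571, 0).

(-2.8571, 0).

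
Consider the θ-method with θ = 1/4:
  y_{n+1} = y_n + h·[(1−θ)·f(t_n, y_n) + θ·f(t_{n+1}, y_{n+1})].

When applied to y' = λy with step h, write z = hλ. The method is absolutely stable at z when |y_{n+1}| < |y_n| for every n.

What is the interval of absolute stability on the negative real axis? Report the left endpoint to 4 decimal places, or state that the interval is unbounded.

z∈(-4.0000,0).

On y'=λy, z=hλ:
  y_{n+1} = y_n + z·[3/4·y_n + 1/4·y_{n+1}] ⇒ (1 − 1/4z)y_{n+1} = (1 + 3/4z)y_n
  so R(z) = (1 + 3/4z)/(1 − 1/4z).

Boundary: |R(x)|=1, x<0.
x=-1.32: |R|=0.0075
R=−1: 1+3/4x = −1+1/4x ⇒ -1/2x=2 ⇒ x=2/(-1/2)=-4.0000
Confirm numerically:
  x=-3.749: |R|=0.93522 <1
  x=-2.427: |R|=0.51050 <1
  x=-1.719: |R|=0.20231 <1
  x=-4.372: |R|=1.08887 >1
  x=-4.319: |R|=1.07669 >1
So |R|<1 on (-4.0000, 0).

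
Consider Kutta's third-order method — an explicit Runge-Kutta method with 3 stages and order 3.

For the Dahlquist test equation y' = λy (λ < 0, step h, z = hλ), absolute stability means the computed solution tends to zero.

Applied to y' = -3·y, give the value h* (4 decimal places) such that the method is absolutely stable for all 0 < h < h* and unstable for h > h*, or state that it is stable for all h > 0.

With y'=λy (z=hλ):
  order 3, 3-stage ⇒ R(z)=1+z+z^2/2+z^3/6
  (e.g. R(-0.45)=0.63606, |R|=0.63606)

Boundary: |R(x)|=1, x<0.
x=-0.45: |R|=0.6361
|R(-1.94)|=0.2751 |R(-1.93)|=0.2657 |R(-1.41)|=0.1168
Bisect:
  x_lo=-2.8243 |R|=1.5906  x_hi=-0.2018 |R|=0.8172
  mid=-1.51301 |R|=0.05433 →hi
  mid=-2.16863 |R|=0.51698 →hi
  mid=-2.49644 |R|=0.97339 →hi
  mid=-2.66035 |R|=1.25970 →lo
  mid=-2.57839 |R|=1.11125 →lo
  mid=-2.53742 |R|=1.04103 →lo
  mid=-2.51693 |R|=1.00689 →lo
  ...
  [-2.51277,-2.51261] ⇒ x*=-2.5127
Interval (-2.5127, 0).

(-2.5127,0); λ=-3 ⇒ h* = 0.8376.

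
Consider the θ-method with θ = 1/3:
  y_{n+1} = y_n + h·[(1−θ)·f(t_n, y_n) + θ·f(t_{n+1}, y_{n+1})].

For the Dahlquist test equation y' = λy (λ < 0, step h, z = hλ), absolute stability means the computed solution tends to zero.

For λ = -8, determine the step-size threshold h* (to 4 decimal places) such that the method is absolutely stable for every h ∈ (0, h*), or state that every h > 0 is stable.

(-6.0000,0); λ=-8 ⇒ h* = (6)/8 = 0.7500.

Set f=λy, z=hλ:
  y_{n+1} = y_n + z·[2/3·y_n + 1/3·y_{n+1}] ⇒ (1 − 1/3z)y_{n+1} = (1 + 2/3z)y_n
  so R(z) = (1 + 2/3z)/(1 − 1/3z).

Need |R(x)|<1, x<0.
x=-1.3: |R|=0.0930
R=−1: 1+2/3x = −1+1/3x ⇒ -1/3x=2 ⇒ x=2/(-1/3)=-6.0000
Confirm numerically:
  x=-4.388: |R|=0.78181 <1
  x=-3.294: |R|=0.57007 <1
  x=-3.154: |R|=0.53754 <1
  x=-2.883: |R|=0.47017 <1
  x=-6.322: |R|=1.03454 >1
  x=-6.312: |R|=1.03351 >1
Interval (-6.0000, 0).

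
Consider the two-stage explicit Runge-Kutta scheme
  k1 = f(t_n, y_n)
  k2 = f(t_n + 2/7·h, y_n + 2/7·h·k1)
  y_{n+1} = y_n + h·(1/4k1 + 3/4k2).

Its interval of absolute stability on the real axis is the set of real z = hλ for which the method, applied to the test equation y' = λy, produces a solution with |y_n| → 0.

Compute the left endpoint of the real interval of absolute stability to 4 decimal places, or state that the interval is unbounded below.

Set f=λy, z=hλ:
  k1=λy_n ⇒ h·k1=z·y_n;  k2=λ(1+2/7z)y_n ⇒ h·k2=z(1+2/7z)y_n
  y_{n+1}/y_n = 1 + 1/4z + 3/4z(1+2/7z) = 1 + z + 3/14z²
  Hence R(z) = 1 + z + 3/14z².

Solve |R(x)|<1 on ℝ⁻.
x=-1.67: |R|=0.0724
R=1: x+3/14x²=0 ⇒ x=−14/3=-4.6667; min R=1−1/(4·3/14)=-0.1667>−1
Confirm numerically:
  x=-3.931: |R|=0.38031 <1
  x=-3.562: |R|=0.15682 <1
  x=-3.373: |R|=0.06496 <1
  x=-2.670: |R|=0.14238 <1
  x=-5.201: |R|=1.59551 >1
  x=-5.191: |R|=1.58325 >1
  x=-4.747: |R|=1.08172 >1
So |R|<1 on (-4.6667, 0).

z* = -4.6667.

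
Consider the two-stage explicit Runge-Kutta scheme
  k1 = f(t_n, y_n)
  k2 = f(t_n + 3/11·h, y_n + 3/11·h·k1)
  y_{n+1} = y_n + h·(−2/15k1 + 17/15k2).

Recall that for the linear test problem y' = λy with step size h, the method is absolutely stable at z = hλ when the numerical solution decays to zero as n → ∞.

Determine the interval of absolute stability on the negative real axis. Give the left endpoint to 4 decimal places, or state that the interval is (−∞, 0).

Set f=λy, z=hλ:
  k1=λy_n ⇒ h·k1=z·y_n;  k2=λ(1+3/11z)y_n ⇒ h·k2=z(1+3/11z)y_n
  y_{n+1}/y_n = 1 − 2/15z + 17/15z(1+3/11z) = 1 + z + 17/55z²
  ⇒ R(z) = 1 + z + 17/55z².

Find x<0 with |R(x)|<1.
x=-0.76: |R|=0.4185
R=1: x+17/55x²=0 ⇒ x=−55/17=-3.2353; min R=1−1/(4·17/55)=0.1912>−1
Confirm numerically:
  x=-3.096: |R|=0.86670 <1
  x=-2.278: |R|=0.32596 <1
  x=-2.154: |R|=0.28009 <1
  x=-2.074: |R|=0.25555 <1
  x=-3.534: |R|=1.32628 >1
  x=-3.489: |R|=1.27360 >1
  x=-3.330: |R|=1.09748 >1
Interval (-3.2353, 0).

(-3.2353, 0).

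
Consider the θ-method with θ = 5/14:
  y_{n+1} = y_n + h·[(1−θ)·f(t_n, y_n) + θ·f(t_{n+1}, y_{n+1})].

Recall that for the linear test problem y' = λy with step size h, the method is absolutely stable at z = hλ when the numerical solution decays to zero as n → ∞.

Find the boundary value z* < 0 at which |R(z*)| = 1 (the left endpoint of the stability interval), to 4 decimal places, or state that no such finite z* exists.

Test eqn y'=λy, z=hλ:
  y_{n+1} = y_n + z·[9/14·y_n + 5/14·y_{n+1}] ⇒ (1 − 5/14z)y_{n+1} = (1 + 9/14z)y_n
  R(z) = (1 + 9/14z)/(1 − 5/14z).

Boundary: |R(x)|=1, x<0.
x=-0.75: |R|=0.4085
R=−1: 1+9/14x = −1+5/14x ⇒ -2/7x=2 ⇒ x=2/(-2/7)=-7.0000
Confirm numerically:
  x=-6.478: |R|=0.95499 <1
  x=-5.579: |R|=0.86433 <1
  x=-3.688: |R|=0.59162 <1
  x=-7.371: |R|=1.02918 >1
  x=-7.350: |R|=1.02759 >1
  x=-7.101: |R|=1.00816 >1
Stable set (-7.0000, 0).

z* = -7.0000.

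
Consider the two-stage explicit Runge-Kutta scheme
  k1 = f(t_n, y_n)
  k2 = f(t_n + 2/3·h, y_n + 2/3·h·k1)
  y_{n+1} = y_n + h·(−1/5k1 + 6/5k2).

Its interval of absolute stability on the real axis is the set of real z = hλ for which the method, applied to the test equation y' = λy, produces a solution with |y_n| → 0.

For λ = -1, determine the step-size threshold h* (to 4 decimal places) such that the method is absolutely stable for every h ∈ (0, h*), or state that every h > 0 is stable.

Set f=λy, z=hλ:
  k1=λy_n ⇒ h·k1=z·y_n;  k2=λ(1+2/3z)y_n ⇒ h·k2=z(1+2/3z)y_n
  y_{n+1}/y_n = 1 − 1/5z + 6/5z(1+2/3z) = 1 + z + 4/5z²
  ⇒ R(z) = 1 + z + 4/5z².

Need |R(x)|<1, x<0.
x=-0.51: |R|=0.6981
R=1: x+4/5x²=0 ⇒ x=−5/4=-1.2500; min R=1−1/(4·4/5)=0.6875>−1
Confirm numerically:
  x=-0.786: |R|=0.70824 <1
  x=-0.785: |R|=0.70798 <1
  x=-0.757: |R|=0.70144 <1
  x=-0.592: |R|=0.68837 <1
  x=-1.713: |R|=1.63450 >1
  x=-1.596: |R|=1.44177 >1
  x=-1.316: |R|=1.06948 >1
So |R|<1 on (-1.2500, 0).

(-1.2500,0); λ=-1 ⇒ h* = (5/4)/1 = 1.2500.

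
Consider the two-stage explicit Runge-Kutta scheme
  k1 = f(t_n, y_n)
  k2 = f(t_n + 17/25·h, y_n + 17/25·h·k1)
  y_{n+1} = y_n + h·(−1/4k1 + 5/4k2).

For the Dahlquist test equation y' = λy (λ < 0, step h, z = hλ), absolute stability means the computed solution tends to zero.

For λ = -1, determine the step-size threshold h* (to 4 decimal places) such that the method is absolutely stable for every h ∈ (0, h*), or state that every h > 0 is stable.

(-1.1765,0); λ=-1 ⇒ h* = (20/17)/1 = 1.1765.

Test eqn y'=λy, z=hλ:
  k1=λy_n ⇒ h·k1=z·y_n;  k2=λ(1+17/25z)y_n ⇒ h·k2=z(1+17/25z)y_n
  y_{n+1}/y_n = 1 − 1/4z + 5/4z(1+17/25z) = 1 + z + 17/20z²
  R(z) = 1 + z + 17/20z².

Solve |R(x)|<1 on ℝ⁻.
x=-0.68: |R|=0.7130
R=1: x+17/20x²=0 ⇒ x=−20/17=-1.1765; min R=1−1/(4·17/20)=0.7059>−1
Confirm numerically:
  x=-1.102: |R|=0.93024 <1
  x=-0.696: |R|=0.71575 <1
  x=-0.520: |R|=0.70984 <1
  x=-1.388: |R|=1.24956 >1
  x=-1.365: |R|=1.21874 >1
Interval (-1.1765, 0).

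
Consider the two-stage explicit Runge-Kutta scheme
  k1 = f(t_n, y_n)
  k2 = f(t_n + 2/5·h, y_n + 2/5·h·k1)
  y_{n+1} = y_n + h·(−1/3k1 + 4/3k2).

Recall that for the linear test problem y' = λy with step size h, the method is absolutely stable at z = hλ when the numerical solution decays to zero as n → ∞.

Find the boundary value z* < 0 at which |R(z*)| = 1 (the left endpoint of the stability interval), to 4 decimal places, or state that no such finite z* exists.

z* = -1.8750.

Set f=λy, z=hλ:
  k1=λy_n ⇒ h·k1=z·y_n;  k2=λ(1+2/5z)y_n ⇒ h·k2=z(1+2/5z)y_n
  y_{n+1}/y_n = 1 − 1/3z + 4/3z(1+2/5z) = 1 + z + 8/15z²
  Hence R(z) = 1 + z + 8/15z².

Solve |R(x)|<1 on ℝ⁻.
x=-1.45: |R|=0.6713
R=1: x+8/15x²=0 ⇒ x=−15/8=-1.8750; min R=1−1/(4·8/15)=0.5312>−1
Confirm numerically:
  x=-1.733: |R|=0.86875 <1
  x=-1.629: |R|=0.78628 <1
  x=-1.190: |R|=0.56525 <1
  x=-0.919: |R|=0.53143 <1
  x=-2.251: |R|=1.45140 >1
  x=-2.015: |R|=1.15045 >1
Stable set (-1.8750, 0).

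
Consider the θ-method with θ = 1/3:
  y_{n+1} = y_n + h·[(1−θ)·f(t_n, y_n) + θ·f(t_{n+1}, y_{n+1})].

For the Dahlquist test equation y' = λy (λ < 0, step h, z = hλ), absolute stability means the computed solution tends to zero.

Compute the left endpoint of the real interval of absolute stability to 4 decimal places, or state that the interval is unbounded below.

With y'=λy (z=hλ):
  y_{n+1} = y_n + z·[2/3·y_n + 1/3·y_{n+1}] ⇒ (1 − 1/3z)y_{n+1} = (1 + 2/3z)y_n
  ⇒ R(z) = (1 + 2/3z)/(1 − 1/3z).

Need |R(x)|<1, x<0.
x=-0.3: |R|=0.7273
R=−1: 1+2/3x = −1+1/3x ⇒ -1/3x=2 ⇒ x=2/(-1/3)=-6.0000
Confirm numerically:
  x=-5.451: |R|=0.93504 <1
  x=-5.128: |R|=0.89272 <1
  x=-3.705: |R|=0.65772 <1
  x=-3.242: |R|=0.55815 <1
  x=-6.488: |R|=1.05143 >1
  x=-6.057: |R|=1.00629 >1
  x=-6.054: |R|=1.00596 >1
Stable set (-6.0000, 0).

z* = -6.0000.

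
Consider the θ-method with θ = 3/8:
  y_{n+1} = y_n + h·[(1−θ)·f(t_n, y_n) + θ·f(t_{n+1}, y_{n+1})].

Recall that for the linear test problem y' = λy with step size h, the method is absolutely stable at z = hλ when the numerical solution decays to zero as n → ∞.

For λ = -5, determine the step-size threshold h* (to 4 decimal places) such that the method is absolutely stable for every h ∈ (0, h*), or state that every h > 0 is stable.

Set f=λy, z=hλ:
  y_{n+1} = y_n + z·[5/8·y_n + 3/8·y_{n+1}] ⇒ (1 − 3/8z)y_{n+1} = (1 + 5/8z)y_n
  Hence R(z) = (1 + 5/8z)/(1 − 3/8z).

Find x<0 with |R(x)|<1.
x=-0.9: |R|=0.3271
R=−1: 1+5/8x = −1+3/8x ⇒ -1/4x=2 ⇒ x=2/(-1/4)=-8.0000
Confirm numerically:
  x=-7.020: |R|=0.93255 <1
  x=-7.011: |R|=0.93187 <1
  x=-6.658: |R|=0.90405 <1
  x=-5.929: |R|=0.83938 <1
  x=-8.412: |R|=1.02479 >1
  x=-8.240: |R|=1.01467 >1
Stable set (-8.0000, 0).

(-8.0000,0); λ=-5 ⇒ h* = (8)/5 = 1.6000.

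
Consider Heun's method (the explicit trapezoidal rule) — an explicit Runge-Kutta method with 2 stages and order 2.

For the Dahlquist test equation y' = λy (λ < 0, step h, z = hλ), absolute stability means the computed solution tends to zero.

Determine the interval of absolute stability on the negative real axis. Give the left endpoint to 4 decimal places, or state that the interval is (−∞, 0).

With y'=λy (z=hλ):
  order 2, 2-stage ⇒ R(z)=1+z+z^2/2
  (e.g. R(-1.15)=0.51125, |R|=0.51125)

Solve |R(x)|<1 on ℝ⁻.
x=-1.15: |R|=0.5112
|R(-2.23)|=1.2565 |R(-0.88)|=0.5072 |R(-0.61)|=0.5760
Bisect:
  x_lo=-2.6570 |R|=1.8729  x_hi=-0.3163 |R|=0.7337
  mid=-1.48666 |R|=0.61842 →hi
  mid=-2.07185 |R|=1.07443 →lo
  mid=-1.77926 |R|=0.80362 →hi
  mid=-1.92555 |R|=0.92832 →hi
  mid=-1.99870 |R|=0.99870 →hi
  mid=-2.03528 |R|=1.03590 →lo
  mid=-2.01699 |R|=1.01713 →lo
  mid=-2.00784 |R|=1.00788 →lo
  ...
  [-2.00013,-1.99999] ⇒ x*=-2.0000
Interval (-2.0000, 0).

(-2.0000, 0).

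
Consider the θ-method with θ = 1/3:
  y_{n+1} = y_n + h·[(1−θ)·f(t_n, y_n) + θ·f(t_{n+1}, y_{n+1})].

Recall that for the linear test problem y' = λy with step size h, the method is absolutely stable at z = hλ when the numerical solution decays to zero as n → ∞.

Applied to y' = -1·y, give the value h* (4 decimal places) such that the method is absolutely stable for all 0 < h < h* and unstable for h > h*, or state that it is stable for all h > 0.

(-6.0000,0); λ=-1 ⇒ h* = (6)/1 = 6.0000.

On y'=λy, z=hλ:
  y_{n+1} = y_n + z·[2/3·y_n + 1/3·y_{n+1}] ⇒ (1 − 1/3z)y_{n+1} = (1 + 2/3z)y_n
  R(z) = (1 + 2/3z)/(1 − 1/3z).

Need |R(x)|<1, x<0.
x=-0.77: |R|=0.3873
R=−1: 1+2/3x = −1+1/3x ⇒ -1/3x=2 ⇒ x=2/(-1/3)=-6.0000
Confirm numerically:
  x=-4.930: |R|=0.86507 <1
  x=-4.759: |R|=0.84006 <1
  x=-4.499: |R|=0.79984 <1
  x=-2.528: |R|=0.37192 <1
  x=-6.415: |R|=1.04408 >1
  x=-6.078: |R|=1.00859 >1
Stable set (-6.0000, 0).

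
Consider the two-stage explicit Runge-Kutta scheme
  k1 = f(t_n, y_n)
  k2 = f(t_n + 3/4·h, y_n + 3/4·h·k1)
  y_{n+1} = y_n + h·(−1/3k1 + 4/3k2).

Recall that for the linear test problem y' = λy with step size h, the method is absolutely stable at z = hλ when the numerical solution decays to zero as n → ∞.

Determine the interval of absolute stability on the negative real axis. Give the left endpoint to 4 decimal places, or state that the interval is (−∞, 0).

Set f=λy, z=hλ:
  k1=λy_n ⇒ h·k1=z·y_n;  k2=λ(1+3/4z)y_n ⇒ h·k2=z(1+3/4z)y_n
  y_{n+1}/y_n = 1 − 1/3z + 4/3z(1+3/4z) = 1 + z + z²
  so R(z) = 1 + z + z².

Need |R(x)|<1, x<0.
x=-1.17: |R|=1.1989
R=1: x+1x²=0 ⇒ x=−1=-1.0000; min R=1−1/(4·1)=0.7500>−1
Confirm numerically:
  x=-0.918: |R|=0.92472 <1
  x=-0.581: |R|=0.75656 <1
  x=-0.579: |R|=0.75624 <1
  x=-0.533: |R|=0.75109 <1
  x=-1.532: |R|=1.81502 >1
  x=-1.342: |R|=1.45896 >1
  x=-1.278: |R|=1.35528 >1
Interval (-1.0000, 0).

(-1.0000, 0).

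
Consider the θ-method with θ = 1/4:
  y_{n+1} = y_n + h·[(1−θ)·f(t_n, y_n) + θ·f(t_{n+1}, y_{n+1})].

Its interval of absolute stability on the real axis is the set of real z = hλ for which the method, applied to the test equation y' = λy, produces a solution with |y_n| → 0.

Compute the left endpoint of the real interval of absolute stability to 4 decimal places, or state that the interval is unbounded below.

z* = -4.0000.

With y'=λy (z=hλ):
  y_{n+1} = y_n + z·[3/4·y_n + 1/4·y_{n+1}] ⇒ (1 − 1/4z)y_{n+1} = (1 + 3/4z)y_n
  R(z) = (1 + 3/4z)/(1 − 1/4z).

Solve |R(x)|<1 on ℝ⁻.
x=-1.52: |R|=0.1014
R=−1: 1+3/4x = −1+1/4x ⇒ -1/2x=2 ⇒ x=2/(-1/2)=-4.0000
Confirm numerically:
  x=-3.835: |R|=0.95788 <1
  x=-3.338: |R|=0.81957 <1
  x=-1.719: |R|=0.20231 <1
  x=-4.591: |R|=1.13759 >1
  x=-4.385: |R|=1.09183 >1
  x=-4.378: |R|=1.09024 >1
Interval (-4.0000, 0).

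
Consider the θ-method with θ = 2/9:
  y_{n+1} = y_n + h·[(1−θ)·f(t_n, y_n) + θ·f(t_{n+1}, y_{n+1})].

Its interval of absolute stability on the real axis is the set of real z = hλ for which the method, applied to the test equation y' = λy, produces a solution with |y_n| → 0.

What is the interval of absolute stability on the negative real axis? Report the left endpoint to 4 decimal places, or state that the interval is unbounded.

z∈(-3.6000,0).

Set f=λy, z=hλ:
  y_{n+1} = y_n + z·[7/9·y_n + 2/9·y_{n+1}] ⇒ (1 − 2/9z)y_{n+1} = (1 + 7/9z)y_n
  R(z) = (1 + 7/9z)/(1 − 2/9z).

Find x<0 with |R(x)|<1.
x=-0.51: |R|=0.5419
R=−1: 1+7/9x = −1+2/9x ⇒ -5/9x=2 ⇒ x=2/(-5/9)=-3.6000
Confirm numerically:
  x=-3.352: |R|=0.92104 <1
  x=-2.846: |R|=0.74340 <1
  x=-1.620: |R|=0.19118 <1
  x=-3.792: |R|=1.05789 >1
  x=-3.650: |R|=1.01534 >1
Stable set (-3.6000, 0).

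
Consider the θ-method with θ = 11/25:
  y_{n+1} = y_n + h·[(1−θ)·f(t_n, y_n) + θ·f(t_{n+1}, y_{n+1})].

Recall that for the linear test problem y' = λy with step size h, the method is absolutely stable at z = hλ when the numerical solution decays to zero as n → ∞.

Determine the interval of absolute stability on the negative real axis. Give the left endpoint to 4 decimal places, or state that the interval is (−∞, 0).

Test eqn y'=λy, z=hλ:
  y_{n+1} = y_n + z·[14/25·y_n + 11/25·y_{n+1}] ⇒ (1 − 11/25z)y_{n+1} = (1 + 14/25z)y_n
  Hence R(z) = (1 + 14/25z)/(1 − 11/25z).

Need |R(x)|<1, x<0.
x=-0.66: |R|=0.4885
R=−1: 1+14/25x = −1+11/25x ⇒ -3/25x=2 ⇒ x=2/(-3/25)=-16.6667
Confirm numerically:
  x=-16.083: |R|=0.99133 <1
  x=-12.783: |R|=0.92965 <1
  x=-10.508: |R|=0.86858 <1
  x=-9.381: |R|=0.82950 <1
  x=-17.142: |R|=1.00668 >1
  x=-17.071: |R|=1.00570 >1
  x=-16.962: |R|=1.00419 >1
Interval (-16.6667, 0).

z∈(-16.6667,0).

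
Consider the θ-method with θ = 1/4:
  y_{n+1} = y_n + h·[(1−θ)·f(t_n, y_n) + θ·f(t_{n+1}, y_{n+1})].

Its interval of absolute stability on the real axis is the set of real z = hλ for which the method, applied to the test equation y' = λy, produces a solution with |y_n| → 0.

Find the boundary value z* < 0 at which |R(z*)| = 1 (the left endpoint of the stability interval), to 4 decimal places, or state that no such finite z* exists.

left endpoint -4.0000.

On y'=λy, z=hλ:
  y_{n+1} = y_n + z·[3/4·y_n + 1/4·y_{n+1}] ⇒ (1 − 1/4z)y_{n+1} = (1 + 3/4z)y_n
  ⇒ R(z) = (1 + 3/4z)/(1 − 1/4z).

Boundary: |R(x)|=1, x<0.
x=-0.65: |R|=0.4409
R=−1: 1+3/4x = −1+1/4x ⇒ -1/2x=2 ⇒ x=2/(-1/2)=-4.0000
Confirm numerically:
  x=-3.512: |R|=0.87007 <1
  x=-2.145: |R|=0.39626 <1
  x=-2.074: |R|=0.36582 <1
  x=-4.481: |R|=1.11343 >1
  x=-4.044: |R|=1.01094 >1
So |R|<1 on (-4.0000, 0).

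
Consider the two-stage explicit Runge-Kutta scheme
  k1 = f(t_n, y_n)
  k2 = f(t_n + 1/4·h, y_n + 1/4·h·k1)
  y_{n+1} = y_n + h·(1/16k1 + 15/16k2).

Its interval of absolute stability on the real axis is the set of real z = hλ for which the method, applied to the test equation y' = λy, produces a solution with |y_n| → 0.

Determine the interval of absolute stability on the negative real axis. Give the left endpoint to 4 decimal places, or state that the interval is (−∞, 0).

Set f=λy, z=hλ:
  k1=λy_n ⇒ h·k1=z·y_n;  k2=λ(1+1/4z)y_n ⇒ h·k2=z(1+1/4z)y_n
  y_{n+1}/y_n = 1 + 1/16z + 15/16z(1+1/4z) = 1 + z + 15/64z²
  R(z) = 1 + z + 15/64z².

Need |R(x)|<1, x<0.
x=-0.99: |R|=0.2397
R=1: x+15/64x²=0 ⇒ x=−64/15=-4.2667; min R=1−1/(4·15/64)=-0.0667>−1
Confirm numerically:
  x=-4.098: |R|=0.83800 <1
  x=-3.963: |R|=0.71795 <1
  x=-2.964: |R|=0.09505 <1
  x=-2.366: |R|=0.05398 <1
  x=-4.714: |R|=1.49423 >1
  x=-4.501: |R|=1.24720 >1
  x=-4.473: |R|=1.21631 >1
So |R|<1 on (-4.2667, 0).

(-4.2667, 0).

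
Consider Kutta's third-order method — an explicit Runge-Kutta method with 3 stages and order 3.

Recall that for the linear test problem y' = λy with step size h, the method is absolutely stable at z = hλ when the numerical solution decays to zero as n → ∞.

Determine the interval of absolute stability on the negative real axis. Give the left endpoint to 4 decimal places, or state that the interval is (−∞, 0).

(-2.5127, 0).

Set f=λy, z=hλ:
  order 3, 3-stage ⇒ R(z)=1+z+z^2/2+z^3/6
  (e.g. R(-0.57)=0.56158, |R|=0.56158)

Find x<0 with |R(x)|<1.
x=-0.57: |R|=0.5616
|R(-2)|=0.3333 |R(-1.13)|=0.2680 |R(-1.04)|=0.3133
Bisect:
  x_lo=-3.3010 |R|=2.8476  x_hi=-0.3656 |R|=0.6931
  mid=-1.83328 |R|=0.17974 →hi
  mid=-2.56714 |R|=1.09169 →lo
  mid=-2.20021 |R|=0.55492 →hi
  mid=-2.38367 |R|=0.80002 →hi
  mid=-2.47540 |R|=0.93965 →hi
  mid=-2.52127 |R|=1.01407 →lo
  mid=-2.49834 |R|=0.97647 →hi
  ...
  [-2.51285,-2.51267] ⇒ x*=-2.5127
Interval (-2.5127, 0).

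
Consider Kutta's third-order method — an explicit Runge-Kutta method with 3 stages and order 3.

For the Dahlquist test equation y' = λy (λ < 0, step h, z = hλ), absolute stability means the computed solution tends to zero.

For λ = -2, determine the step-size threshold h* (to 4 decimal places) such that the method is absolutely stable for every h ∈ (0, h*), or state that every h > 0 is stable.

Set f=λy, z=hλ:
  order 3, 3-stage ⇒ R(z)=1+z+z^2/2+z^3/6
  (e.g. R(-1.31)=0.17337, |R|=0.17337)

Find x<0 with |R(x)|<1.
x=-1.31: |R|=0.1734
|R(-1.22)|=0.2216 |R(-0.98)|=0.3433 |R(-0.62)|=0.5325
Bisect:
  x_lo=-3.3978 |R|=3.1633  x_hi=-0.0661 |R|=0.9361
  mid=-1.73196 |R|=0.09801 →hi
  mid=-2.56490 |R|=1.08783 →lo
  mid=-2.14843 |R|=0.49332 →hi
  mid=-2.35666 |R|=0.76116 →hi
  mid=-2.46078 |R|=0.91658 →hi
  mid=-2.51284 |R|=1.00015 →lo
  mid=-2.48681 |R|=0.95786 →hi
  mid=-2.49982 |R|=0.97888 →hi
  mid=-2.50633 |R|=0.98948 →hi
  mid=-2.50958 |R|=0.99481 →hi
  ...
  [-2.51284,-2.51263] ⇒ x*=-2.5127
Interval (-2.5127, 0).

(-2.5127,0); λ=-2 ⇒ h* = 1.2564.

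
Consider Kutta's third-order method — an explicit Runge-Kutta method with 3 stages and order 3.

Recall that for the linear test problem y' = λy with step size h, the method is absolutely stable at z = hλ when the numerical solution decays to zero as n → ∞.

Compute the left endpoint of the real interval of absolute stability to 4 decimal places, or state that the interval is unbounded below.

On y'=λy, z=hλ:
  order 3, 3-stage ⇒ R(z)=1+z+z^2/2+z^3/6
  (e.g. R(-0.52)=0.59177, |R|=0.59177)

Find x<0 with |R(x)|<1.
x=-0.52: |R|=0.5918
|R(-1.62)|=0.0164 |R(-0.97)|=0.3483 |R(-0.65)|=0.5155
Bisect:
  x_lo=-3.2802 |R|=2.7827  x_hi=-0.3118 |R|=0.7317
  mid=-1.79602 |R|=0.14874 →hi
  mid=-2.53812 |R|=1.04221 →lo
  mid=-2.16707 |R|=0.51514 →hi
  mid=-2.35259 |R|=0.75540 →hi
  mid=-2.44536 |R|=0.89258 →hi
  mid=-2.49174 |R|=0.96579 →hi
  mid=-2.51493 |R|=1.00359 →lo
  mid=-2.50333 |R|=0.98459 →hi
  mid=-2.50913 |R|=0.99407 →hi
  mid=-2.51203 |R|=0.99882 →hi
  ...
  [-2.51275,-2.51257] ⇒ x*=-2.5127
Stable set (-2.5127, 0).

left endpoint -2.5127.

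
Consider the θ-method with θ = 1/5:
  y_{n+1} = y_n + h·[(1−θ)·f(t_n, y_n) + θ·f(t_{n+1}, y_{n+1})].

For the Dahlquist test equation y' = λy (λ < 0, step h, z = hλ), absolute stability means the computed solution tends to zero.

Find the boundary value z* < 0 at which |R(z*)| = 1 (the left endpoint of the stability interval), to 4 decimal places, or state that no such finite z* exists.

With y'=λy (z=hλ):
  y_{n+1} = y_n + z·[4/5·y_n + 1/5·y_{n+1}] ⇒ (1 − 1/5z)y_{n+1} = (1 + 4/5z)y_n
  R(z) = (1 + 4/5z)/(1 − 1/5z).

Solve |R(x)|<1 on ℝ⁻.
x=-1.7: |R|=0.2687
R=−1: 1+4/5x = −1+1/5x ⇒ -3/5x=2 ⇒ x=2/(-3/5)=-3.3333
Confirm numerically:
  x=-3.251: |R|=0.97006 <1
  x=-2.706: |R|=0.75577 <1
  x=-2.612: |R|=0.71571 <1
  x=-1.682: |R|=0.25861 <1
  x=-3.564: |R|=1.08080 >1
  x=-3.402: |R|=1.02452 >1
  x=-3.373: |R|=1.01421 >1
Stable set (-3.3333, 0).

left endpoint -3.3333.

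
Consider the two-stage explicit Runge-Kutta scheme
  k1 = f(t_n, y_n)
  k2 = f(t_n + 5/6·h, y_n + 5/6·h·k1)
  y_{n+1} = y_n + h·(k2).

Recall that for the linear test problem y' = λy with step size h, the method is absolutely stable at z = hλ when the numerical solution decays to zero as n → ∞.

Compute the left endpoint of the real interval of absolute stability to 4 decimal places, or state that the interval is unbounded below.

Set f=λy, z=hλ:
  k1=λy_n ⇒ h·k1=z·y_n;  k2=λ(1+5/6z)y_n ⇒ h·k2=z(1+5/6z)y_n
  y_{n+1}/y_n = 1 + z(1+5/6z) = 1 + z + 5/6z²
  R(z) = 1 + z + 5/6z².

Solve |R(x)|<1 on ℝ⁻.
x=-0.39: |R|=0.7368
R=1: x+5/6x²=0 ⇒ x=−6/5=-1.2000; min R=1−1/(4·5/6)=0.7000>−1
Confirm numerically:
  x=-1.146: |R|=0.94843 <1
  x=-0.873: |R|=0.76211 <1
  x=-0.620: |R|=0.70033 <1
  x=-0.509: |R|=0.70690 <1
  x=-1.795: |R|=1.89002 >1
  x=-1.281: |R|=1.08647 >1
Stable set (-1.2000, 0).

left endpoint -1.2000.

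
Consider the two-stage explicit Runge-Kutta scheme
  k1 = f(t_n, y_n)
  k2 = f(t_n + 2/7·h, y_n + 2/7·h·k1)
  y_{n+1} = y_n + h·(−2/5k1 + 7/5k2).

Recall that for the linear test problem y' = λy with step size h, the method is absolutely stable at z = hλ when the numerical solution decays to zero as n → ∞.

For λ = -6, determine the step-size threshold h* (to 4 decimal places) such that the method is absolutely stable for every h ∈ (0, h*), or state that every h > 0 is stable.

Set f=λy, z=hλ:
  k1=λy_n ⇒ h·k1=z·y_n;  k2=λ(1+2/7z)y_n ⇒ h·k2=z(1+2/7z)y_n
  y_{n+1}/y_n = 1 − 2/5z + 7/5z(1+2/7z) = 1 + z + 2/5z²
  so R(z) = 1 + z + 2/5z².

Solve |R(x)|<1 on ℝ⁻.
x=-1.04: |R|=0.3926
R=1: x+2/5x²=0 ⇒ x=−5/2=-2.5000; min R=1−1/(4·2/5)=0.3750>−1
Confirm numerically:
  x=-1.834: |R|=0.51142 <1
  x=-1.305: |R|=0.37621 <1
  x=-1.027: |R|=0.39489 <1
  x=-3.082: |R|=1.71749 >1
  x=-2.867: |R|=1.42088 >1
  x=-2.535: |R|=1.03549 >1
Stable set (-2.5000, 0).

(-2.5000,0); λ=-6 ⇒ h* = (5/2)/6 = 0.4167.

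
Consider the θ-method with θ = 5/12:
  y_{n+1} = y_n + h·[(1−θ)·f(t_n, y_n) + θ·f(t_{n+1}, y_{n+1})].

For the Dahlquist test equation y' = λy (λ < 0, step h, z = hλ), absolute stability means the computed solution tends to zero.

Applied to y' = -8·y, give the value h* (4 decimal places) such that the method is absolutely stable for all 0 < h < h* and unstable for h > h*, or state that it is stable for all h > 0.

(-12.0000,0); λ=-8 ⇒ h* = (12)/8 = 1.5000.

With y'=λy (z=hλ):
  y_{n+1} = y_n + z·[7/12·y_n + 5/12·y_{n+1}] ⇒ (1 − 5/12z)y_{n+1} = (1 + 7/12z)y_n
  ⇒ R(z) = (1 + 7/12z)/(1 − 5/12z).

Need |R(x)|<1, x<0.
x=-0.74: |R|=0.4344
R=−1: 1+7/12x = −1+5/12x ⇒ -1/6x=2 ⇒ x=2/(-1/6)=-12.0000
Confirm numerically:
  x=-9.109: |R|=0.89952 <1
  x=-8.695: |R|=0.88085 <1
  x=-6.087: |R|=0.72131 <1
  x=-12.374: |R|=1.01013 >1
  x=-12.344: |R|=1.00933 >1
So |R|<1 on (-12.0000, 0).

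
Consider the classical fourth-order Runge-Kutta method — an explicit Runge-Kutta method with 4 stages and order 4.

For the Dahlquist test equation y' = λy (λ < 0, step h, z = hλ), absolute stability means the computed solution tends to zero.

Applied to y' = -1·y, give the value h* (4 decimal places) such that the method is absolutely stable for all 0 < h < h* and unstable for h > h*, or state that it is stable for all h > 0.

(-2.7853,0); λ=-1 ⇒ h* = 2.7853.

With y'=λy (z=hλ):
  order 4, 4-stage ⇒ R(z)=1+z+z^2/2+z^3/6+z^4/24
  (e.g. R(-0.53)=0.58892, |R|=0.58892)

Boundary: |R(x)|=1, x<0.
x=-0.53: |R|=0.5889
|R(-2.53)|=0.6786 |R(-2.49)|=0.6387 |R(-0.94)|=0.3959
Bisect:
  x_lo=-3.2002 |R|=1.8282  x_hi=-0.1857 |R|=0.8305
  mid=-1.69294 |R|=0.27367 →hi
  mid=-2.44655 |R|=0.59839 →hi
  mid=-2.82336 |R|=1.05893 →lo
  mid=-2.63496 |R|=0.79601 →hi
  mid=-2.72916 |R|=0.91861 →hi
  mid=-2.77626 |R|=0.98647 →hi
  mid=-2.79981 |R|=1.02211 →lo
  mid=-2.78804 |R|=1.00414 →lo
  mid=-2.78215 |R|=0.99527 →hi
  mid=-2.78509 |R|=0.99970 →hi
  ...
  [-2.78546,-2.78528] ⇒ x*=-2.7853
Interval (-2.7853, 0).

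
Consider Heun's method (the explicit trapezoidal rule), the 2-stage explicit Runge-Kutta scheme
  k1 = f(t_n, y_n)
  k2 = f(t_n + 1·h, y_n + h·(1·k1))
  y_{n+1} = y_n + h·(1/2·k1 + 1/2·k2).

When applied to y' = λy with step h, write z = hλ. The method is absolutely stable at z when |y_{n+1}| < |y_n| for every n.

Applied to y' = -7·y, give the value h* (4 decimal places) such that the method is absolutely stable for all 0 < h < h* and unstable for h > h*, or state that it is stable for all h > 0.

(-2.0000,0); λ=-7 ⇒ h* = 0.2857.

On y'=λy, z=hλ:
  order 2, 2-stage ⇒ R(z)=1+z+z^2/2
  (e.g. R(-1.41)=0.58405, |R|=0.58405)

Solve |R(x)|<1 on ℝ⁻.
x=-1.41: |R|=0.5840
|R(-1.62)|=0.6922 |R(-1.24)|=0.5288 |R(-0.72)|=0.5392
Bisect:
  x_lo=-2.3721 |R|=1.4413  x_hi=-0.1755 |R|=0.8399
  mid=-1.27382 |R|=0.53749 →hi
  mid=-1.82296 |R|=0.83863 →hi
  mid=-2.09753 |R|=1.10229 →lo
  mid=-1.96025 |R|=0.96104 →hi
  mid=-2.02889 |R|=1.02931 →lo
  mid=-1.99457 |R|=0.99458 →hi
  mid=-2.01173 |R|=1.01180 →lo
  mid=-2.00315 |R|=1.00315 →lo
  mid=-1.99886 |R|=0.99886 →hi
  mid=-2.00100 |R|=1.00100 →lo
  ...
  [-2.00007,-1.99993] ⇒ x*=-2.0000
Interval (-2.0000, 0).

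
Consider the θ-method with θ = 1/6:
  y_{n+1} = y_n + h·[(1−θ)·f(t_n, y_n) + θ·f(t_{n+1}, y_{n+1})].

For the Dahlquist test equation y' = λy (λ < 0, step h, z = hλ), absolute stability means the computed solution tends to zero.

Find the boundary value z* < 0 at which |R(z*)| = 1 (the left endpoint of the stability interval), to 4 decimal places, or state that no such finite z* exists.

With y'=λy (z=hλ):
  y_{n+1} = y_n + z·[5/6·y_n + 1/6·y_{n+1}] ⇒ (1 − 1/6z)y_{n+1} = (1 + 5/6z)y_n
  R(z) = (1 + 5/6z)/(1 − 1/6z).

Solve |R(x)|<1 on ℝ⁻.
x=-1.24: |R|=0.0276
R=−1: 1+5/6x = −1+1/6x ⇒ -2/3x=2 ⇒ x=2/(-2/3)=-3.0000
Confirm numerically:
  x=-2.696: |R|=0.86017 <1
  x=-2.238: |R|=0.63001 <1
  x=-2.146: |R|=0.58065 <1
  x=-1.995: |R|=0.49719 <1
  x=-3.277: |R|=1.11944 >1
  x=-3.274: |R|=1.11818 >1
So |R|<1 on (-3.0000, 0).

z* = -3.0000.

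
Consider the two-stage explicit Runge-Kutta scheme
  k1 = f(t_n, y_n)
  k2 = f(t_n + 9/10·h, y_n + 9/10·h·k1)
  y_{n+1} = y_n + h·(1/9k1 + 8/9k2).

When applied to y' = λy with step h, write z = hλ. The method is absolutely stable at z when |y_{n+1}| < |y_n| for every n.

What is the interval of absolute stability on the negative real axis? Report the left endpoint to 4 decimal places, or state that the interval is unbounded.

z∈(-1.2500,0).

Test eqn y'=λy, z=hλ:
  k1=λy_n ⇒ h·k1=z·y_n;  k2=λ(1+9/10z)y_n ⇒ h·k2=z(1+9/10z)y_n
  y_{n+1}/y_n = 1 + 1/9z + 8/9z(1+9/10z) = 1 + z + 4/5z²
  so R(z) = 1 + z + 4/5z².

Solve |R(x)|<1 on ℝ⁻.
x=-1.25: |R|=1.0000
R=1: x+4/5x²=0 ⇒ x=−5/4=-1.2500; min R=1−1/(4·4/5)=0.6875>−1
Confirm numerically:
  x=-1.014: |R|=0.80856 <1
  x=-0.894: |R|=0.74539 <1
  x=-0.696: |R|=0.69153 <1
  x=-0.560: |R|=0.69088 <1
  x=-1.730: |R|=1.66432 >1
  x=-1.622: |R|=1.48271 >1
  x=-1.591: |R|=1.43402 >1
Stable set (-1.2500, 0).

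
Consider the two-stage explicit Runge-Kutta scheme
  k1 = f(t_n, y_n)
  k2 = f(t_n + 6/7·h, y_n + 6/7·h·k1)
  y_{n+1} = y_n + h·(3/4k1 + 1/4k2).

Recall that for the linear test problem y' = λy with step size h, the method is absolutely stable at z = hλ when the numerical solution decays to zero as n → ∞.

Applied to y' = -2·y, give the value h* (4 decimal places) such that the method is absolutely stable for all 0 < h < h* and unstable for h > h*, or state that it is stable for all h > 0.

Test eqn y'=λy, z=hλ:
  k1=λy_n ⇒ h·k1=z·y_n;  k2=λ(1+6/7z)y_n ⇒ h·k2=z(1+6/7z)y_n
  y_{n+1}/y_n = 1 + 3/4z + 1/4z(1+6/7z) = 1 + z + 3/14z²
  Hence R(z) = 1 + z + 3/14z².

Need |R(x)|<1, x<0.
x=-1.75: |R|=0.0938
R=1: x+3/14x²=0 ⇒ x=−14/3=-4.6667; min R=1−1/(4·3/14)=-0.1667>−1
Confirm numerically:
  x=-3.250: |R|=0.01339 <1
  x=-2.876: |R|=0.10356 <1
  x=-1.935: |R|=0.13267 <1
  x=-5.250: |R|=1.65625 >1
  x=-5.007: |R|=1.36515 >1
  x=-4.730: |R|=1.06419 >1
So |R|<1 on (-4.6667, 0).

(-4.6667,0); λ=-2 ⇒ h* = (14/3)/2 = 2.3333.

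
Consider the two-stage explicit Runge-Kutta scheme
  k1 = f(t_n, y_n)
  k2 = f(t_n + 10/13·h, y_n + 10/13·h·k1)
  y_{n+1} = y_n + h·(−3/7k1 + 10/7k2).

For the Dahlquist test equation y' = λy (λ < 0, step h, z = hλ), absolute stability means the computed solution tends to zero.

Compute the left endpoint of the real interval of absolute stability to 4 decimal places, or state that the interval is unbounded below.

Test eqn y'=λy, z=hλ:
  k1=λy_n ⇒ h·k1=z·y_n;  k2=λ(1+10/13z)y_n ⇒ h·k2=z(1+10/13z)y_n
  y_{n+1}/y_n = 1 − 3/7z + 10/7z(1+10/13z) = 1 + z + 100/91z²
  R(z) = 1 + z + 100/91z².

Boundary: |R(x)|=1, x<0.
x=-1.41: |R|=1.7747
R=1: x+100/91x²=0 ⇒ x=−91/100=-0.9100; min R=1−1/(4·100/91)=0.7725>−1
Confirm numerically:
  x=-0.693: |R|=0.83475 <1
  x=-0.474: |R|=0.77290 <1
  x=-0.402: |R|=0.77559 <1
  x=-0.373: |R|=0.77989 <1
  x=-1.506: |R|=1.98635 >1
  x=-1.412: |R|=1.77893 >1
  x=-1.032: |R|=1.13836 >1
Stable set (-0.9100, 0).

z* = -0.9100.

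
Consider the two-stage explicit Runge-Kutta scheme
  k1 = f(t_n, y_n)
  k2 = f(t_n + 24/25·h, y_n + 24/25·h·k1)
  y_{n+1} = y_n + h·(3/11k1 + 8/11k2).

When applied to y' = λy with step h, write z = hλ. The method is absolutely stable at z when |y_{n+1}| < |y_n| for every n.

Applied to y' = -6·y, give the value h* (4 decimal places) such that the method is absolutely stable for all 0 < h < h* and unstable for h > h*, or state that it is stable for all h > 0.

Set f=λy, z=hλ:
  k1=λy_n ⇒ h·k1=z·y_n;  k2=λ(1+24/25z)y_n ⇒ h·k2=z(1+24/25z)y_n
  y_{n+1}/y_n = 1 + 3/11z + 8/11z(1+24/25z) = 1 + z + 192/275z²
  so R(z) = 1 + z + 192/275z².

Need |R(x)|<1, x<0.
x=-0.55: |R|=0.6612
R=1: x+192/275x²=0 ⇒ x=−275/192=-1.4323; min R=1−1/(4·192/275)=0.6419>−1
Confirm numerically:
  x=-0.981: |R|=0.69090 <1
  x=-0.855: |R|=0.65539 <1
  x=-0.850: |R|=0.65444 <1
  x=-1.752: |R|=1.39107 >1
  x=-1.625: |R|=1.21864 >1
So |R|<1 on (-1.4323, 0).

(-1.4323,0); λ=-6 ⇒ h* = (275/192)/6 = 0.2387.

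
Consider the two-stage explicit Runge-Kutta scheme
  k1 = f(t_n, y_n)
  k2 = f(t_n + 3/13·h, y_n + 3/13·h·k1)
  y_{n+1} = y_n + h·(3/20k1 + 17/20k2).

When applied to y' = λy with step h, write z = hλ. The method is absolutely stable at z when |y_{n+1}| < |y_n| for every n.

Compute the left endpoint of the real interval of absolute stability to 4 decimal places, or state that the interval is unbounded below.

left endpoint -5.0980.

On y'=λy, z=hλ:
  k1=λy_n ⇒ h·k1=z·y_n;  k2=λ(1+3/13z)y_n ⇒ h·k2=z(1+3/13z)y_n
  y_{n+1}/y_n = 1 + 3/20z + 17/20z(1+3/13z) = 1 + z + 51/260z²
  ⇒ R(z) = 1 + z + 51/260z².

Solve |R(x)|<1 on ℝ⁻.
x=-1.01: |R|=0.1901
R=1: x+51/260x²=0 ⇒ x=−260/51=-5.0980; min R=1−1/(4·51/260)=-0.2745>−1
Confirm numerically:
  x=-3.083: |R|=0.21858 <1
  x=-2.708: |R|=0.26955 <1
  x=-2.122: |R|=0.23874 <1
  x=-2.060: |R|=0.22760 <1
  x=-5.686: |R|=1.65577 >1
  x=-5.260: |R|=1.16711 >1
Stable set (-5.0980, 0).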